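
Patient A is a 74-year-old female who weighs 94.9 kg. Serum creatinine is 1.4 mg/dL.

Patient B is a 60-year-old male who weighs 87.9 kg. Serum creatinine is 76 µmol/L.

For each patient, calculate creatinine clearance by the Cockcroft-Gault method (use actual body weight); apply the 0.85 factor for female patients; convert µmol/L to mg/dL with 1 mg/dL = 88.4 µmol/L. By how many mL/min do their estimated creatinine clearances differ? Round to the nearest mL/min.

Patient A: CrCl = (140 − 74) × 94.9 / (72 × 1.4) × 0.85 = 6263.4 / 100.80 × 0.85 ≈ 52.8 mL/min
Patient B: SCr = 76 / 88.4 = 0.86 mg/dL
Patient B: CrCl = (140 − 60) × 87.9 / (72 × 0.86) = 7032.0 / 61.92 ≈ 113.6 mL/min
|52.8 − 113.6| = 60.8 mL/min

61 mL/min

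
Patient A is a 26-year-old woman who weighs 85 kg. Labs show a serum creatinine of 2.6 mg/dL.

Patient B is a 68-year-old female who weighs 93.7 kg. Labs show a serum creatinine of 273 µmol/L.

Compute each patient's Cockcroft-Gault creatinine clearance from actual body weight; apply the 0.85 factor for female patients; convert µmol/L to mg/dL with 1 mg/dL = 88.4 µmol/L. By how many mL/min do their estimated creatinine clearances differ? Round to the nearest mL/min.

Patient A: CrCl = (140 − 26) × 85 / (72 × 2.6) × 0.85 = 9690.0 / 187.20 × 0.85 ≈ 44.0 mL/min
Patient B: SCr = 273 / 88.4 = 3.088 mg/dL
Patient B: CrCl = (140 − 68) × 93.7 / (72 × 3.088) × 0.85 = 6746.4 / 222.34 × 0.85 ≈ 25.8 mL/min
|44.0 − 25.8| = 18.2 mL/min

18 mL/min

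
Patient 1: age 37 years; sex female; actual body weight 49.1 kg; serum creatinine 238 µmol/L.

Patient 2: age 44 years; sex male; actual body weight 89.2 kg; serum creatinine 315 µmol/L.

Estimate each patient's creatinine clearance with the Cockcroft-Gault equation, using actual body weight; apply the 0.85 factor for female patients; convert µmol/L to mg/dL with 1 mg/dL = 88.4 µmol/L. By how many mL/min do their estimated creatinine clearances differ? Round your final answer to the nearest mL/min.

Patient 1: SCr = 238 / 88.4 = 2.692 mg/dL
Patient 1: CrCl = (140 − 37) × 49.1 / (72 × 2.692) × 0.85 = 5057.3 / 193.82 × 0.85 ≈ 22.2 mL/min
Patient 2: SCr = 315 / 88.4 = 3.563 mg/dL
Patient 2: CrCl = (140 − 44) × 89.2 / (72 × 3.563) = 8563.2 / 256.54 ≈ 33.4 mL/min
|22.2 − 33.4| = 11.2 mL/min

11 mL/min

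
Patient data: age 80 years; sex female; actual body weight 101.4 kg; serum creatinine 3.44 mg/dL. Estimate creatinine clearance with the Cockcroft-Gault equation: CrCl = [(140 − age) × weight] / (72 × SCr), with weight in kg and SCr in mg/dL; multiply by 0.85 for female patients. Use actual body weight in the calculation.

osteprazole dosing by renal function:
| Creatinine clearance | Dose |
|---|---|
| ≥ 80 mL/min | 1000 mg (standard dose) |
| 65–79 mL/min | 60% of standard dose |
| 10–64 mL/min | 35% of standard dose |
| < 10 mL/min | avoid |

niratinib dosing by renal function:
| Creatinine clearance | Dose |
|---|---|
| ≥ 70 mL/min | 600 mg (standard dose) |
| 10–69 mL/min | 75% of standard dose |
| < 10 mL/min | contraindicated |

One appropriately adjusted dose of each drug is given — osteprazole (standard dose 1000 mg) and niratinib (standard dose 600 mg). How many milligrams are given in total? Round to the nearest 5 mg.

800 mg

CrCl = (140 − 80) × 101.4 / (72 × 3.44) × 0.85 = 6084.0 / 247.68 × 0.85 ≈ 20.9 mL/min
CrCl ≈ 21 mL/min.
osteprazole: 10–64 mL/min → 35% of 1000 mg = 350 mg.
niratinib: 10–69 mL/min → 75% of 600 mg = 450 mg.
Total = 350 + 450 = 800 mg.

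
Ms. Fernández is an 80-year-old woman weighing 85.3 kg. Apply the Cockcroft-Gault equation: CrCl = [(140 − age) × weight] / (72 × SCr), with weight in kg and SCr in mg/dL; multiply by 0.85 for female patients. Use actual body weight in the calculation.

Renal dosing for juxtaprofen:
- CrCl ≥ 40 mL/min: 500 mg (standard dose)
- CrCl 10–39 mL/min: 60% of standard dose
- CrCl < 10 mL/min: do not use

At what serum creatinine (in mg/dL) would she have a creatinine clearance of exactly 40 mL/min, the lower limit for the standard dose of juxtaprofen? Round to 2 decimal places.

1.51 mg/dL

Standard dose requires CrCl ≥ 40 mL/min.
Set (140 − 80) × 85.3 × 0.85 / (72 × SCr) = 40
SCr = (140 − 80) × 85.3 × 0.85 / (72 × 40) = 1.511 mg/dL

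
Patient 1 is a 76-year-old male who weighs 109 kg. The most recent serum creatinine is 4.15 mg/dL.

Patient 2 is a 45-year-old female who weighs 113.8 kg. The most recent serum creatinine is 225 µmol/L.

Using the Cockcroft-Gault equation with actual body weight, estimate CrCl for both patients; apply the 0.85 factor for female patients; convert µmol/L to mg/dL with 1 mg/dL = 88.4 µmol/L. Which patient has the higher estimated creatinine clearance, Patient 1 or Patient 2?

Patient 1: CrCl = (140 − 76) × 109 / (72 × 4.15) = 6976.0 / 298.80 ≈ 23.3 mL/min
Patient 2: SCr = 225 / 88.4 = 2.545 mg/dL
Patient 2: CrCl = (140 − 45) × 113.8 / (72 × 2.545) × 0.85 = 10811.0 / 183.24 × 0.85 ≈ 50.1 mL/min
23.3 vs 50.1 mL/min → Patient 2 is higher.

Patient 2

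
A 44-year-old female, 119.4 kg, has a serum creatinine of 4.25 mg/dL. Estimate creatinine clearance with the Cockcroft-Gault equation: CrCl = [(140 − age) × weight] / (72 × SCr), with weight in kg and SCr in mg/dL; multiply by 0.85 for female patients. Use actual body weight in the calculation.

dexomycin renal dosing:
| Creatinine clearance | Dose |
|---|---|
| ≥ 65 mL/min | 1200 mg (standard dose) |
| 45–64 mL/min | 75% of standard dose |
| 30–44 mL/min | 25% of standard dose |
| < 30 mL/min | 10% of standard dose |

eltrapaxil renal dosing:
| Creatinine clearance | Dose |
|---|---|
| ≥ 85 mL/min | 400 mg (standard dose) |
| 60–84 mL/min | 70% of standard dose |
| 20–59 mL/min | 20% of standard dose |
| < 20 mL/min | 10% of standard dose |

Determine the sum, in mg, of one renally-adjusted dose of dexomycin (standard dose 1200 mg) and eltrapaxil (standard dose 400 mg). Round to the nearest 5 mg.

380 mg

CrCl = (140 − 44) × 119.4 / (72 × 4.25) × 0.85 = 11462.4 / 306.00 × 0.85 ≈ 31.8 mL/min
CrCl ≈ 32 mL/min.
dexomycin: 30–44 mL/min → 25% of 1200 mg = 300 mg.
eltrapaxil: 20–59 mL/min → 20% of 400 mg = 80 mg.
Total = 300 + 80 = 380 mg.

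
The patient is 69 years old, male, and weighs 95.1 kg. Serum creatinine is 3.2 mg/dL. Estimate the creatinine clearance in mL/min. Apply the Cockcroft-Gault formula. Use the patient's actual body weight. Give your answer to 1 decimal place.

CrCl = (140 − 69) × 95.1 / (72 × 3.2) = 6752.1 / 230.40 ≈ 29.3 mL/min

29.3 mL/min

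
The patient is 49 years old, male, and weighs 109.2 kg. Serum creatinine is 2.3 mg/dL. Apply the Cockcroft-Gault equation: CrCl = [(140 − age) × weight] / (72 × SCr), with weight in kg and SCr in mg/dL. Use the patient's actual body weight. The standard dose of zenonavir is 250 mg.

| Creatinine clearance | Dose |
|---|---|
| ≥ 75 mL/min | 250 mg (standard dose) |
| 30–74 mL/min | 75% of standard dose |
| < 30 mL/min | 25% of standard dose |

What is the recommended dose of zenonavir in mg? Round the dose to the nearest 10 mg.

190 mg

CrCl = (140 − 49) × 109.2 / (72 × 2.3) = 9937.2 / 165.60 ≈ 60.0 mL/min
CrCl ≈ 60 mL/min → bracket 30–74 mL/min.
75% of 250 mg = 187.5 mg → 190 mg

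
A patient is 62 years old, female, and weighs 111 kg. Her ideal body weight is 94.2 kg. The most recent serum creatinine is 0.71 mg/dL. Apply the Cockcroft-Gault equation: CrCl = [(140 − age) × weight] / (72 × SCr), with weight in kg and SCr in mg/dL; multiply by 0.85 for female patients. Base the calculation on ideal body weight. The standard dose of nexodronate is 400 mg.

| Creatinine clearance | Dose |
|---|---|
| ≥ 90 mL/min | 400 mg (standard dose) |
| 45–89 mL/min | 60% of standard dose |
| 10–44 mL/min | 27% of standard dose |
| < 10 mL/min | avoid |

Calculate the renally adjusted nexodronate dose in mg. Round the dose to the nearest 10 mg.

400 mg

CrCl = (140 − 62) × 94.2 / (72 × 0.71) × 0.85 = 7347.6 / 51.12 × 0.85 ≈ 122.2 mL/min
CrCl ≈ 122 mL/min → bracket ≥ 90 mL/min.
100% of 400 mg = 400 mg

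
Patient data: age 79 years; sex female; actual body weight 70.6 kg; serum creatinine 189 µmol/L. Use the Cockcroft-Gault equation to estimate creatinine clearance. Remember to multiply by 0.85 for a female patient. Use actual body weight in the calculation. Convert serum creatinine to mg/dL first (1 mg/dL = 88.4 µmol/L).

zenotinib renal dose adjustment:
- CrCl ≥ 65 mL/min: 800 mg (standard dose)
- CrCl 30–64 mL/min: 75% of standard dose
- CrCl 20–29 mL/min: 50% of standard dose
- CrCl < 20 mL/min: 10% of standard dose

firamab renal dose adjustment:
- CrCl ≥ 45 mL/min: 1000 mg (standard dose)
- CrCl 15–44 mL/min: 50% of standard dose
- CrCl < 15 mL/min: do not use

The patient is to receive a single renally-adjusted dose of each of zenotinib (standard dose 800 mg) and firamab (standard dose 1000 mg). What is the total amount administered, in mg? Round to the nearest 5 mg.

SCr = 189 / 88.4 = 2.138 mg/dL
CrCl = (140 − 79) × 70.6 / (72 × 2.138) × 0.85 = 4306.6 / 153.94 × 0.85 ≈ 23.8 mL/min
CrCl ≈ 24 mL/min.
zenotinib: 20–29 mL/min → 50% of 800 mg = 400 mg.
firamab: 15–44 mL/min → 50% of 1000 mg = 500 mg.
Total = 400 + 500 = 900 mg.

900 mg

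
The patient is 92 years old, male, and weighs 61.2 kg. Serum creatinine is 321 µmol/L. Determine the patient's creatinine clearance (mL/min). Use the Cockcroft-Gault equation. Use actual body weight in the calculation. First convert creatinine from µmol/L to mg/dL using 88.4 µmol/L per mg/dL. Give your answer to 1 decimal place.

11.2 mL/min

SCr = 321 / 88.4 = 3.631 mg/dL
CrCl = (140 − 92) × 61.2 / (72 × 3.631) = 2937.6 / 261.43 ≈ 11.2 mL/min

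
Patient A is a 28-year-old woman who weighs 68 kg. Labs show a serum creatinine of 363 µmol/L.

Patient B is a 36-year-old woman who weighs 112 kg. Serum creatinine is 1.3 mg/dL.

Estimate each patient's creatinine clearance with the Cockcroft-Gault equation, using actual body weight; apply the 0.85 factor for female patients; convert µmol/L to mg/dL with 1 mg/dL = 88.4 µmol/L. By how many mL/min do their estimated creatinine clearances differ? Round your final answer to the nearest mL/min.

Patient A: SCr = 363 / 88.4 = 4.106 mg/dL
Patient A: CrCl = (140 − 28) × 68 / (72 × 4.106) × 0.85 = 7616.0 / 295.63 × 0.85 ≈ 21.9 mL/min
Patient B: CrCl = (140 − 36) × 112 / (72 × 1.3) × 0.85 = 11648.0 / 93.60 × 0.85 ≈ 105.8 mL/min
|21.9 − 105.8| = 83.9 mL/min

84 mL/min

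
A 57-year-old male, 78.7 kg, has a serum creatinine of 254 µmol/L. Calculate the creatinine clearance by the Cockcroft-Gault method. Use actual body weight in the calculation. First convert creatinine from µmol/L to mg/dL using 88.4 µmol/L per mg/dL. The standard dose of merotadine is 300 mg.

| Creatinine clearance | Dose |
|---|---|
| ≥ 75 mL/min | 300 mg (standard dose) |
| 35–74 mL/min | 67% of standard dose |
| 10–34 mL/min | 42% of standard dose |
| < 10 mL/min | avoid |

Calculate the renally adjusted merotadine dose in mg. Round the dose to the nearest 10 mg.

130 mg

SCr = 254 / 88.4 = 2.873 mg/dL
CrCl = (140 − 57) × 78.7 / (72 × 2.873) = 6532.1 / 206.86 ≈ 31.6 mL/min
CrCl ≈ 32 mL/min → bracket 10–34 mL/min.
42% of 300 mg = 126 mg → 130 mg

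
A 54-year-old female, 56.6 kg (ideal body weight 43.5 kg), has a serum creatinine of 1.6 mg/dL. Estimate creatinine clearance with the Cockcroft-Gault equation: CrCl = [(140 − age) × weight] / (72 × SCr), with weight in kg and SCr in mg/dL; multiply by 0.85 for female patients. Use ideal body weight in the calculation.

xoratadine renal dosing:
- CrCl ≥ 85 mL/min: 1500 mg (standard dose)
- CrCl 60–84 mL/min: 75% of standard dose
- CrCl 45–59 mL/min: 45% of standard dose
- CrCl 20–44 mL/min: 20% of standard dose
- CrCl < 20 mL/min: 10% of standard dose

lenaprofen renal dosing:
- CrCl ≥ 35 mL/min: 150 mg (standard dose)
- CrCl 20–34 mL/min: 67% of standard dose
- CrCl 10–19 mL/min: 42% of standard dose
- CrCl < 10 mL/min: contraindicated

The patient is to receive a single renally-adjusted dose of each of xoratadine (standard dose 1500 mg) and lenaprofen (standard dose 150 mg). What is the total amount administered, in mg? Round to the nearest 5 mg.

CrCl = (140 − 54) × 43.5 / (72 × 1.6) × 0.85 = 3741.0 / 115.20 × 0.85 ≈ 27.6 mL/min
CrCl ≈ 28 mL/min.
xoratadine: 20–44 mL/min → 20% of 1500 mg = 300 mg.
lenaprofen: 20–34 mL/min → 67% of 150 mg = 100.5 mg.
Total = 300 + 100.5 = 400.5 mg.

400 mg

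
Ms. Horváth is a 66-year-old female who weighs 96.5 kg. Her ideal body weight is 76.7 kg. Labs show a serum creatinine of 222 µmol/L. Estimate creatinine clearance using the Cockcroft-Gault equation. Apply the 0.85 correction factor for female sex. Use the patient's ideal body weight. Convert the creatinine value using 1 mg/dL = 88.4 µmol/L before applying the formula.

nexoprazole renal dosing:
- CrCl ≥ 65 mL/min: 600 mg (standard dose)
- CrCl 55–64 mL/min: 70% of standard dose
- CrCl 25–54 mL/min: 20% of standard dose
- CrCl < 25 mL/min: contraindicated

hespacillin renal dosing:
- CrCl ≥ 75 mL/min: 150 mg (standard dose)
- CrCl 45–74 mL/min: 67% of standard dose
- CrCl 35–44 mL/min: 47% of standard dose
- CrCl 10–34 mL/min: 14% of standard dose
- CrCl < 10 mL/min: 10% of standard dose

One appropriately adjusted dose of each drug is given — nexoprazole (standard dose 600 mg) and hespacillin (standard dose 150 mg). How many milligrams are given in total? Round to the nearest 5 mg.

140 mg

SCr = 222 / 88.4 = 2.511 mg/dL
CrCl = (140 − 66) × 76.7 / (72 × 2.511) × 0.85 = 5675.8 / 180.79 × 0.85 ≈ 26.7 mL/min
CrCl ≈ 27 mL/min.
nexoprazole: 25–54 mL/min → 20% of 600 mg = 120 mg.
hespacillin: 10–34 mL/min → 14% of 150 mg = 21 mg.
Total = 120 + 21 = 141 mg.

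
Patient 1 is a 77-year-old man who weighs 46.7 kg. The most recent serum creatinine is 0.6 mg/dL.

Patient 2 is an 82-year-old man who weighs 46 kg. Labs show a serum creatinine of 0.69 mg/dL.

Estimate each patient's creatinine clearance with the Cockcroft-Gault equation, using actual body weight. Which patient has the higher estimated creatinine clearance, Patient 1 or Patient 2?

Patient 1: CrCl = (140 − 77) × 46.7 / (72 × 0.6) = 2942.1 / 43.20 ≈ 68.1 mL/min
Patient 2: CrCl = (140 − 82) × 46 / (72 × 0.69) = 2668.0 / 49.68 ≈ 53.7 mL/min
68.1 vs 53.7 mL/min → Patient 1 is higher.

Patient 1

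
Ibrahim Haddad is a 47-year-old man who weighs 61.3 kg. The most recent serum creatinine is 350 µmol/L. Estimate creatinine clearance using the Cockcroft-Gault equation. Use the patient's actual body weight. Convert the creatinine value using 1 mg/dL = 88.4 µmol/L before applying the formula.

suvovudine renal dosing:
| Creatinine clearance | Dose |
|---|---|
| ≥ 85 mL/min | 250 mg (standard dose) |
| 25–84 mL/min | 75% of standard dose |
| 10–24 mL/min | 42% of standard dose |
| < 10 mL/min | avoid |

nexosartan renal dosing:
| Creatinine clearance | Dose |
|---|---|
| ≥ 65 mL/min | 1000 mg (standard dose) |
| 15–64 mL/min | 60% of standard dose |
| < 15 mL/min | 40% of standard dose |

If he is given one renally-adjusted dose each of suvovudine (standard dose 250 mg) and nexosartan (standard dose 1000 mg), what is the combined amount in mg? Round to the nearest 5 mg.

SCr = 350 / 88.4 = 3.959 mg/dL
CrCl = (140 − 47) × 61.3 / (72 × 3.959) = 5700.9 / 285.05 ≈ 20.0 mL/min
CrCl ≈ 20 mL/min.
suvovudine: 10–24 mL/min → 42% of 250 mg = 105 mg.
nexosartan: 15–64 mL/min → 60% of 1000 mg = 600 mg.
Total = 105 + 600 = 705 mg.

705 mg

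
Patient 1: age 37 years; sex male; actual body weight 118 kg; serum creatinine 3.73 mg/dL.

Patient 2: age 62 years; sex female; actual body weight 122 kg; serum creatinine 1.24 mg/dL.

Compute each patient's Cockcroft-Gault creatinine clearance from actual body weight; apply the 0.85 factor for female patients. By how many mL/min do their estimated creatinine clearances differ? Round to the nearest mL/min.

45 mL/min

Patient 1: CrCl = (140 − 37) × 118 / (72 × 3.73) = 12154.0 / 268.56 ≈ 45.3 mL/min
Patient 2: CrCl = (140 − 62) × 122 / (72 × 1.24) × 0.85 = 9516.0 / 89.28 × 0.85 ≈ 90.6 mL/min
|45.3 − 90.6| = 45.3 mL/min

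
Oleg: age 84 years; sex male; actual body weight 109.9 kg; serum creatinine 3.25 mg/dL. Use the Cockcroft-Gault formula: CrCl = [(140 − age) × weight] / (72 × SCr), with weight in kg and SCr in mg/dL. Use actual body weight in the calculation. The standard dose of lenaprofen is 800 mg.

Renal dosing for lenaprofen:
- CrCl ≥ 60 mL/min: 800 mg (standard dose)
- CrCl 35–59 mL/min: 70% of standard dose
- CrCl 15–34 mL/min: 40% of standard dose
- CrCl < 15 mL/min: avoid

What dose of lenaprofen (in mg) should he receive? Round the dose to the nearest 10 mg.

320 mg

CrCl = (140 − 84) × 109.9 / (72 × 3.25) = 6154.4 / 234.00 ≈ 26.3 mL/min
CrCl ≈ 26 mL/min → bracket 15–34 mL/min.
40% of 800 mg = 320 mg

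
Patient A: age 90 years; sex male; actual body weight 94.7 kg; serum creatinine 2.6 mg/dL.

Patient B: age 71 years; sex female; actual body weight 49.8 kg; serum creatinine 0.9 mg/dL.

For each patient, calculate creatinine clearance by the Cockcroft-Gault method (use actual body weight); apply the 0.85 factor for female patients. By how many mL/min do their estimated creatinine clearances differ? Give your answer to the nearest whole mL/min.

Patient A: CrCl = (140 − 90) × 94.7 / (72 × 2.6) = 4735.0 / 187.20 ≈ 25.3 mL/min
Patient B: CrCl = (140 − 71) × 49.8 / (72 × 0.9) × 0.85 = 3436.2 / 64.80 × 0.85 ≈ 45.1 mL/min
|25.3 − 45.1| = 19.8 mL/min

20 mL/min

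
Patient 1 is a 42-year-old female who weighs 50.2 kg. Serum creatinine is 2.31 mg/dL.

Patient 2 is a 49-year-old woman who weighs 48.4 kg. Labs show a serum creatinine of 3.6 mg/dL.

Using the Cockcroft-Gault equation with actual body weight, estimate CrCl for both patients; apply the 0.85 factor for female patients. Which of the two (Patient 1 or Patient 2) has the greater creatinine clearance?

Patient 1

Patient 1: CrCl = (140 − 42) × 50.2 / (72 × 2.31) × 0.85 = 4919.6 / 166.32 × 0.85 ≈ 25.1 mL/min
Patient 2: CrCl = (140 − 49) × 48.4 / (72 × 3.6) × 0.85 = 4404.4 / 259.20 × 0.85 ≈ 14.4 mL/min
25.1 vs 14.4 mL/min → Patient 1 is higher.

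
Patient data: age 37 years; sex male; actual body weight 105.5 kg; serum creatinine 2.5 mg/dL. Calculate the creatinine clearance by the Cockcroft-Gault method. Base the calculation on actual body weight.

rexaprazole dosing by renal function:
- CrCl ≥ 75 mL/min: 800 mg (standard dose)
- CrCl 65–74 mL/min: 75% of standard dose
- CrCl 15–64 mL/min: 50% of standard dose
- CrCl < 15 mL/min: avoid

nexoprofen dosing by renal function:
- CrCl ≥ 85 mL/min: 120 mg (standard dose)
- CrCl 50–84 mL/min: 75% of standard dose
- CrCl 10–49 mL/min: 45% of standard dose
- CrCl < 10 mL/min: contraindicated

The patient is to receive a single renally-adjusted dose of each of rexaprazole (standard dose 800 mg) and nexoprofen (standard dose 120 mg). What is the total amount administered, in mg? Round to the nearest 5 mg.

CrCl = (140 − 37) × 105.5 / (72 × 2.5) = 10866.5 / 180.00 ≈ 60.4 mL/min
CrCl ≈ 60 mL/min.
rexaprazole: 15–64 mL/min → 50% of 800 mg = 400 mg.
nexoprofen: 50–84 mL/min → 75% of 120 mg = 90 mg.
Total = 400 + 90 = 490 mg.

490 mg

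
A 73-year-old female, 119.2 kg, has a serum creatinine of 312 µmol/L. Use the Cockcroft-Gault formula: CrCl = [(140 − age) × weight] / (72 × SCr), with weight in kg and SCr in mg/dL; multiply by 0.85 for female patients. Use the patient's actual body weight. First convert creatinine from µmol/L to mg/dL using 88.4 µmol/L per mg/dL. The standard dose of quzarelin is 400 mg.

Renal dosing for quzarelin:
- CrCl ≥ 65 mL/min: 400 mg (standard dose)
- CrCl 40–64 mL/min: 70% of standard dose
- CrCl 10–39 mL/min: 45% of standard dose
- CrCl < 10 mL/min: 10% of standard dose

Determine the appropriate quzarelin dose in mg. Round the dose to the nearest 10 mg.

180 mg

SCr = 312 / 88.4 = 3.529 mg/dL
CrCl = (140 − 73) × 119.2 / (72 × 3.529) × 0.85 = 7986.4 / 254.09 × 0.85 ≈ 26.7 mL/min
CrCl ≈ 27 mL/min → bracket 10–39 mL/min.
45% of 400 mg = 180 mg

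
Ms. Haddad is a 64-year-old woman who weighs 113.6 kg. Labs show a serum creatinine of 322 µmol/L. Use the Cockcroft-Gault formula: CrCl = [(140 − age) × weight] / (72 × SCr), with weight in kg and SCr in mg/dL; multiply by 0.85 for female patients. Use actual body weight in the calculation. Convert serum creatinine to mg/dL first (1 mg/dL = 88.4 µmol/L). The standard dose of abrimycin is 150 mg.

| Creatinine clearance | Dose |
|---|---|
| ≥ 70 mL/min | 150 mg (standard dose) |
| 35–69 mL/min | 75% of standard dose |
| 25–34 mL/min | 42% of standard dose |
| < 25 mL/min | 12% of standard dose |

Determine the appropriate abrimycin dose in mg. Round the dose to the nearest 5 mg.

65 mg

SCr = 322 / 88.4 = 3.643 mg/dL
CrCl = (140 − 64) × 113.6 / (72 × 3.643) × 0.85 = 8633.6 / 262.30 × 0.85 ≈ 28.0 mL/min
CrCl ≈ 28 mL/min → bracket 25–34 mL/min.
42% of 150 mg = 63 mg → 65 mg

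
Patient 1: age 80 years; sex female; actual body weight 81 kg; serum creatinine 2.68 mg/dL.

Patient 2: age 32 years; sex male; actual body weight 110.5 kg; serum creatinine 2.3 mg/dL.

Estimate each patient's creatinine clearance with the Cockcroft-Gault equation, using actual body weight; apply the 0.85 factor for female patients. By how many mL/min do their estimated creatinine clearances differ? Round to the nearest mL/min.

Patient 1: CrCl = (140 − 80) × 81 / (72 × 2.68) × 0.85 = 4860.0 / 192.96 × 0.85 ≈ 21.4 mL/min
Patient 2: CrCl = (140 − 32) × 110.5 / (72 × 2.3) = 11934.0 / 165.60 ≈ 72.1 mL/min
|21.4 − 72.1| = 50.7 mL/min

51 mL/min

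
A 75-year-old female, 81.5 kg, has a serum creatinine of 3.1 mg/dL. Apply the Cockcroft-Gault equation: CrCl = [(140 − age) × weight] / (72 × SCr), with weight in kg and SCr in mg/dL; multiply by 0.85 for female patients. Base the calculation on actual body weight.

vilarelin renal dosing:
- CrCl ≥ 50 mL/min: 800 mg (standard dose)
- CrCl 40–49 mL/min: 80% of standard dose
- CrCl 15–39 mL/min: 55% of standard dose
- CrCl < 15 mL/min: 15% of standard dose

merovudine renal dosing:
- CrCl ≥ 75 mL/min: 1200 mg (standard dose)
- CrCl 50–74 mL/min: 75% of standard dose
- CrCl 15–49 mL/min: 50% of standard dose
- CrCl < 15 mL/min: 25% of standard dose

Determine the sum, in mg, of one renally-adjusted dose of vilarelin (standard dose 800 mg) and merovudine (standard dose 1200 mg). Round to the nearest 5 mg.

1040 mg

CrCl = (140 − 75) × 81.5 / (72 × 3.1) × 0.85 = 5297.5 / 223.20 × 0.85 ≈ 20.2 mL/min
CrCl ≈ 20 mL/min.
vilarelin: 15–39 mL/min → 55% of 800 mg = 440 mg.
merovudine: 15–49 mL/min → 50% of 1200 mg = 600 mg.
Total = 440 + 600 = 1040 mg.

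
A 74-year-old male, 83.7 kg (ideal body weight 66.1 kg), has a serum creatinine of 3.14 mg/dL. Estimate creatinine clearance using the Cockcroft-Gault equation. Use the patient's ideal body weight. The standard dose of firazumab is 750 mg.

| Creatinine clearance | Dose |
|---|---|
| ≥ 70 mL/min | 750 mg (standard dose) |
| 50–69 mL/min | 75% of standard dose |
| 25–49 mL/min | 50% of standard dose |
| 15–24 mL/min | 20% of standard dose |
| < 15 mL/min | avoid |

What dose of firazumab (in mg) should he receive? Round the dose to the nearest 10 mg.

150 mg

CrCl = (140 − 74) × 66.1 / (72 × 3.14) = 4362.6 / 226.08 ≈ 19.3 mL/min
CrCl ≈ 19 mL/min → bracket 15–24 mL/min.
20% of 750 mg = 150 mg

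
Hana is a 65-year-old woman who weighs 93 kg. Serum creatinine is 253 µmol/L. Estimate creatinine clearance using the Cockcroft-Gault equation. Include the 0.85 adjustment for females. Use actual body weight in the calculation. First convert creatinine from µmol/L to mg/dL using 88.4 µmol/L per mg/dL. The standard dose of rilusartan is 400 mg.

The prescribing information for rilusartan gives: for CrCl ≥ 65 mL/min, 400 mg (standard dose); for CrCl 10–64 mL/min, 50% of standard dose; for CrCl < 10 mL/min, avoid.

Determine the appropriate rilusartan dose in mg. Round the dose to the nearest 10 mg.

200 mg

SCr = 253 / 88.4 = 2.862 mg/dL
CrCl = (140 − 65) × 93 / (72 × 2.862) × 0.85 = 6975.0 / 206.06 × 0.85 ≈ 28.8 mL/min
CrCl ≈ 29 mL/min → bracket 10–64 mL/min.
50% of 400 mg = 200 mg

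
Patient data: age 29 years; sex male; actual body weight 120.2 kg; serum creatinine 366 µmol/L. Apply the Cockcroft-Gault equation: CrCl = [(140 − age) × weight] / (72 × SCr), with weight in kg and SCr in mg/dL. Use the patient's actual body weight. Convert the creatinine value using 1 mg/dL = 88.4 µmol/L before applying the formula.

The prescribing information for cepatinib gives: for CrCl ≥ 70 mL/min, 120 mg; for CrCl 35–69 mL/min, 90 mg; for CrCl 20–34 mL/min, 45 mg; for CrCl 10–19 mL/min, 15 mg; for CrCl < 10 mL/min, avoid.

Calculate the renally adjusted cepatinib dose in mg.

90 mg

SCr = 366 / 88.4 = 4.14 mg/dL
CrCl = (140 − 29) × 120.2 / (72 × 4.14) = 13342.2 / 298.08 ≈ 44.8 mL/min
CrCl ≈ 45 mL/min → bracket 35–69 mL/min.
Dose for this bracket: 90 mg.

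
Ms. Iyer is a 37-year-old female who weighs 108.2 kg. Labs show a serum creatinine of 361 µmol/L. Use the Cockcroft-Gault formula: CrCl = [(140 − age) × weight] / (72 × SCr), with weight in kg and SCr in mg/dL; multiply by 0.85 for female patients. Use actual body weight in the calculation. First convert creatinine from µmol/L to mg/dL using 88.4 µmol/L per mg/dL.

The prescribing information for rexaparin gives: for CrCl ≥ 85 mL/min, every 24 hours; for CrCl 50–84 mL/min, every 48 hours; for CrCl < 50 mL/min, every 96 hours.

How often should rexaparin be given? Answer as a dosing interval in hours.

every 96 hours

SCr = 361 / 88.4 = 4.084 mg/dL
CrCl = (140 − 37) × 108.2 / (72 × 4.084) × 0.85 = 11144.6 / 294.05 × 0.85 ≈ 32.2 mL/min
CrCl ≈ 32 mL/min → bracket < 50 mL/min → every 96 hours.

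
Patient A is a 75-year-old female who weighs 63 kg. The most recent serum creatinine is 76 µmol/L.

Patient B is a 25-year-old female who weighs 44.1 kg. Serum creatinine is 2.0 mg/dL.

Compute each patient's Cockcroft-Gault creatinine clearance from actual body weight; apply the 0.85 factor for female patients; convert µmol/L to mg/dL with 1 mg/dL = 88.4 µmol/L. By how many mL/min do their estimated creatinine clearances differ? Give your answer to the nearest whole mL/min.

Patient A: SCr = 76 / 88.4 = 0.86 mg/dL
Patient A: CrCl = (140 − 75) × 63 / (72 × 0.86) × 0.85 = 4095.0 / 61.92 × 0.85 ≈ 56.2 mL/min
Patient B: CrCl = (140 − 25) × 44.1 / (72 × 2) × 0.85 = 5071.5 / 144.00 × 0.85 ≈ 29.9 mL/min
|56.2 − 29.9| = 26.3 mL/min

26 mL/min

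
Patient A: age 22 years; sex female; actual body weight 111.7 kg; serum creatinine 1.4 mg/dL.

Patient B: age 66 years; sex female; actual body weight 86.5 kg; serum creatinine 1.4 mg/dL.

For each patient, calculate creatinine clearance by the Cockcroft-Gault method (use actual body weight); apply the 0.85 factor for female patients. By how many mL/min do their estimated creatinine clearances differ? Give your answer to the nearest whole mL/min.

Patient A: CrCl = (140 − 22) × 111.7 / (72 × 1.4) × 0.85 = 13180.6 / 100.80 × 0.85 ≈ 111.1 mL/min
Patient B: CrCl = (140 − 66) × 86.5 / (72 × 1.4) × 0.85 = 6401.0 / 100.80 × 0.85 ≈ 54.0 mL/min
|111.1 − 54.0| = 57.1 mL/min

57 mL/min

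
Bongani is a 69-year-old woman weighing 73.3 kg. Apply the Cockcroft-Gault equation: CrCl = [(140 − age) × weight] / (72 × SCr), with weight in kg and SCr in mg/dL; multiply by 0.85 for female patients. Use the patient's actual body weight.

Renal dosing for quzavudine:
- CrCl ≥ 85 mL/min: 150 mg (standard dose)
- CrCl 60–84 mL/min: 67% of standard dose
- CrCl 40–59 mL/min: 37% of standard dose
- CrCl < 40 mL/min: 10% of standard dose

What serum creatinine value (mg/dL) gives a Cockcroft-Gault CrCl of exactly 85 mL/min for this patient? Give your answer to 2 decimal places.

Standard dose requires CrCl ≥ 85 mL/min.
Set (140 − 69) × 73.3 × 0.85 / (72 × SCr) = 85
SCr = (140 − 69) × 73.3 × 0.85 / (72 × 85) = 0.723 mg/dL

0.72 mg/dL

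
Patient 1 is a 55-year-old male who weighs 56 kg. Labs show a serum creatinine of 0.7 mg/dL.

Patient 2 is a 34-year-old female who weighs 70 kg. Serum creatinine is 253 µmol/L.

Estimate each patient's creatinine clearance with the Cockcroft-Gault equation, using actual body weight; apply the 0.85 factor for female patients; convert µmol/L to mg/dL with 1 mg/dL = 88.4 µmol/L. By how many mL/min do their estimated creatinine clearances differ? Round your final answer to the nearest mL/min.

64 mL/min

Patient 1: CrCl = (140 − 55) × 56 / (72 × 0.7) = 4760.0 / 50.40 ≈ 94.4 mL/min
Patient 2: SCr = 253 / 88.4 = 2.862 mg/dL
Patient 2: CrCl = (140 − 34) × 70 / (72 × 2.862) × 0.85 = 7420.0 / 206.06 × 0.85 ≈ 30.6 mL/min
|94.4 − 30.6| = 63.8 mL/min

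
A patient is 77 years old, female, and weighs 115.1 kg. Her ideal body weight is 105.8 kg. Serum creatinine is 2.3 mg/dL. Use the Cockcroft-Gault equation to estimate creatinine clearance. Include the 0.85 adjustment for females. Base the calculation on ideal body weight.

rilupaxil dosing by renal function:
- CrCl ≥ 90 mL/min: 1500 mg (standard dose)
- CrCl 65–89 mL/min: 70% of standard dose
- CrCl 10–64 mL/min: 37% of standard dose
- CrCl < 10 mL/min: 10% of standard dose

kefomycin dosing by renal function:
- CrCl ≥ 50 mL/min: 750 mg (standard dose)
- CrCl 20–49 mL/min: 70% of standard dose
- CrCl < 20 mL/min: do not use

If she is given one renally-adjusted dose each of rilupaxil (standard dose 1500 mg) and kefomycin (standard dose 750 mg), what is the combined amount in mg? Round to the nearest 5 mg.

CrCl = (140 − 77) × 105.8 / (72 × 2.3) × 0.85 = 6665.4 / 165.60 × 0.85 ≈ 34.2 mL/min
CrCl ≈ 34 mL/min.
rilupaxil: 10–64 mL/min → 37% of 1500 mg = 555 mg.
kefomycin: 20–49 mL/min → 70% of 750 mg = 525 mg.
Total = 555 + 525 = 1080 mg.

1080 mg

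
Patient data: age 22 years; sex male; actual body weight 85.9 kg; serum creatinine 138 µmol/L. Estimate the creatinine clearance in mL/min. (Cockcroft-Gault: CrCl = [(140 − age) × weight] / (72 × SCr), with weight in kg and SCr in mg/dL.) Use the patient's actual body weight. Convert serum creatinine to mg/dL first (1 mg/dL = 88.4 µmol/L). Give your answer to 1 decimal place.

SCr = 138 / 88.4 = 1.561 mg/dL
CrCl = (140 − 22) × 85.9 / (72 × 1.561) = 10136.2 / 112.39 ≈ 90.2 mL/min

90.2 mL/min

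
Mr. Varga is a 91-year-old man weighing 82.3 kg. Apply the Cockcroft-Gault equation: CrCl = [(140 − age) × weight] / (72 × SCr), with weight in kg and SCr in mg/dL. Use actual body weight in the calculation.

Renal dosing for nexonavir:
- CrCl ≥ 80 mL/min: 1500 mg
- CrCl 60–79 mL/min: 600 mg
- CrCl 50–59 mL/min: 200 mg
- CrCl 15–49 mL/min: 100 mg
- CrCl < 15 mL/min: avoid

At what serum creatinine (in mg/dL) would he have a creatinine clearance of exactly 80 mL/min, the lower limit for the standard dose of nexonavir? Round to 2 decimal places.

Standard dose requires CrCl ≥ 80 mL/min.
Set (140 − 91) × 82.3 / (72 × SCr) = 80
SCr = (140 − 91) × 82.3 / (72 × 80) = 0.700 mg/dL

0.70 mg/dL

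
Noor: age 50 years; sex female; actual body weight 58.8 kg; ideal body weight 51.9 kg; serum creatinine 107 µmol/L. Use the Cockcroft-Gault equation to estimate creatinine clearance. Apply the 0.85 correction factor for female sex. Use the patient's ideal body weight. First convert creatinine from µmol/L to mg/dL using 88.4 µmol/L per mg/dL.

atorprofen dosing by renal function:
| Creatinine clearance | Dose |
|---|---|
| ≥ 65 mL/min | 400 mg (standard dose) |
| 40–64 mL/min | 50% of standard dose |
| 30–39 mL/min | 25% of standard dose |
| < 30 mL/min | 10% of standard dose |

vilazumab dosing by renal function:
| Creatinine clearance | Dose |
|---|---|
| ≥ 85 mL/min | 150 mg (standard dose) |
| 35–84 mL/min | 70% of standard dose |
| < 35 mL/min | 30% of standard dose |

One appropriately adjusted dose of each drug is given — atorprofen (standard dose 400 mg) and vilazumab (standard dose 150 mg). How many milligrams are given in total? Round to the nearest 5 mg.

SCr = 107 / 88.4 = 1.21 mg/dL
CrCl = (140 − 50) × 51.9 / (72 × 1.21) × 0.85 = 4671.0 / 87.12 × 0.85 ≈ 45.6 mL/min
CrCl ≈ 46 mL/min.
atorprofen: 40–64 mL/min → 50% of 400 mg = 200 mg.
vilazumab: 35–84 mL/min → 70% of 150 mg = 105 mg.
Total = 200 + 105 = 305 mg.

305 mg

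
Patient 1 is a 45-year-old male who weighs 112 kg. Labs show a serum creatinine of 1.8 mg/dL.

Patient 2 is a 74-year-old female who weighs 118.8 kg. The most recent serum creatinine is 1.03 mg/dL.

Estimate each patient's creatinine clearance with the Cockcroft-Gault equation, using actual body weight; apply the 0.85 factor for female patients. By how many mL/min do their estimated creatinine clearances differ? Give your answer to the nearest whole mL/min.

8 mL/min

Patient 1: CrCl = (140 − 45) × 112 / (72 × 1.8) = 10640.0 / 129.60 ≈ 82.1 mL/min
Patient 2: CrCl = (140 − 74) × 118.8 / (72 × 1.03) × 0.85 = 7840.8 / 74.16 × 0.85 ≈ 89.9 mL/min
|82.1 − 89.9| = 7.8 mL/min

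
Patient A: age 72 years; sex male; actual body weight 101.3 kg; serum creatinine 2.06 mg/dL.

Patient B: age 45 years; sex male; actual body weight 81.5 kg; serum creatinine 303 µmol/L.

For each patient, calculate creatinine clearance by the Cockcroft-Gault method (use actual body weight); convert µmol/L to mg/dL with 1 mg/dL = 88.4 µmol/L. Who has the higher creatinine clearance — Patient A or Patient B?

Patient A: CrCl = (140 − 72) × 101.3 / (72 × 2.06) = 6888.4 / 148.32 ≈ 46.4 mL/min
Patient B: SCr = 303 / 88.4 = 3.428 mg/dL
Patient B: CrCl = (140 − 45) × 81.5 / (72 × 3.428) = 7742.5 / 246.82 ≈ 31.4 mL/min
46.4 vs 31.4 mL/min → Patient A is higher.

Patient A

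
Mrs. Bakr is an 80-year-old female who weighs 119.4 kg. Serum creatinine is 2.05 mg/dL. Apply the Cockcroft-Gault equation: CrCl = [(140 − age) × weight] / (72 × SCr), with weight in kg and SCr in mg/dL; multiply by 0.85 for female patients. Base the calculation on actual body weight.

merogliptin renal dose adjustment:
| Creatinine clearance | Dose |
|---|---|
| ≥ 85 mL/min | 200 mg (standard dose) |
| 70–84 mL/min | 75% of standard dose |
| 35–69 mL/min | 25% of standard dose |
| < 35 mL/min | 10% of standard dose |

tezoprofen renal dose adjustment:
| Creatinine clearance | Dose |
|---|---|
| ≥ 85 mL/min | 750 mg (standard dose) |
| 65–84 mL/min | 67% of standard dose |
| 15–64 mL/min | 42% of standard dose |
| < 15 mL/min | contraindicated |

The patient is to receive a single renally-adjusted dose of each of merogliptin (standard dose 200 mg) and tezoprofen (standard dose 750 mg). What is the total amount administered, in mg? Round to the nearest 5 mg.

365 mg

CrCl = (140 − 80) × 119.4 / (72 × 2.05) × 0.85 = 7164.0 / 147.60 × 0.85 ≈ 41.3 mL/min
CrCl ≈ 41 mL/min.
merogliptin: 35–69 mL/min → 25% of 200 mg = 50 mg.
tezoprofen: 15–64 mL/min → 42% of 750 mg = 315 mg.
Total = 50 + 315 = 365 mg.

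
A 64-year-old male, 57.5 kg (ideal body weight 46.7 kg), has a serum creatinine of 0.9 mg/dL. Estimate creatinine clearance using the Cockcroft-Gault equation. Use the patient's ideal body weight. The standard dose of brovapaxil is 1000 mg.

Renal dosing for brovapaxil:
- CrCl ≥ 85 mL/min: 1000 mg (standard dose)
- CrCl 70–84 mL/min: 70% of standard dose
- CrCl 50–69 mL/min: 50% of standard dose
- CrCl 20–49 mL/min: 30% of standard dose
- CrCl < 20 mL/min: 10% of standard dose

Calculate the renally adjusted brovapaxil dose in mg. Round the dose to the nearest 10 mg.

500 mg

CrCl = (140 − 64) × 46.7 / (72 × 0.9) = 3549.2 / 64.80 ≈ 54.8 mL/min
CrCl ≈ 55 mL/min → bracket 50–69 mL/min.
50% of 1000 mg = 500 mg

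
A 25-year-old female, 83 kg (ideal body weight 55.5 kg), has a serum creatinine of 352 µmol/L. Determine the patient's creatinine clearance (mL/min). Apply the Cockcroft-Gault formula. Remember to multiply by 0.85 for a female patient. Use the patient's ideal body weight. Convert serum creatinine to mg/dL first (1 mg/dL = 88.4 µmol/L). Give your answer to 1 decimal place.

SCr = 352 / 88.4 = 3.982 mg/dL
CrCl = (140 − 25) × 55.5 / (72 × 3.982) × 0.85 = 6382.5 / 286.70 × 0.85 ≈ 18.9 mL/min

18.9 mL/min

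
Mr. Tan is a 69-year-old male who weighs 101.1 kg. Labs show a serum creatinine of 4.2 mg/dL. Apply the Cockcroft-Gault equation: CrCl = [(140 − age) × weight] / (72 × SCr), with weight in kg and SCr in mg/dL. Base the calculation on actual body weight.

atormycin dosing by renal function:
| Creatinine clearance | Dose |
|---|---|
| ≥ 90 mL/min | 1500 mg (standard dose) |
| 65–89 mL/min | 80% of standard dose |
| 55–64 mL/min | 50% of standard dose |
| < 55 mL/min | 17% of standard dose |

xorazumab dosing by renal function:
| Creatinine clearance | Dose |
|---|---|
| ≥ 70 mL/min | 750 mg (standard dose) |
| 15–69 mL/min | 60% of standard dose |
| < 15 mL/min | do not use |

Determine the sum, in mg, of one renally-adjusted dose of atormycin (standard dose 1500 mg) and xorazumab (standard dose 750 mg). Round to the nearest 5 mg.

CrCl = (140 − 69) × 101.1 / (72 × 4.2) = 7178.1 / 302.40 ≈ 23.7 mL/min
CrCl ≈ 24 mL/min.
atormycin: < 55 mL/min → 17% of 1500 mg = 255 mg.
xorazumab: 15–69 mL/min → 60% of 750 mg = 450 mg.
Total = 255 + 450 = 705 mg.

705 mg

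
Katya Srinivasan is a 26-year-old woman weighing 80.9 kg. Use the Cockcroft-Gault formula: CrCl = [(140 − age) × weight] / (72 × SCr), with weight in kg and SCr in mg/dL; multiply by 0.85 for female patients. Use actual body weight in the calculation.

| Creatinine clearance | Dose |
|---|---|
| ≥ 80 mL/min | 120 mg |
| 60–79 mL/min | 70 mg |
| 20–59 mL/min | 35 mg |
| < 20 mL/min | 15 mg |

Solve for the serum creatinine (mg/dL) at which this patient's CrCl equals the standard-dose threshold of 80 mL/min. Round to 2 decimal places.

1.36 mg/dL

Standard dose requires CrCl ≥ 80 mL/min.
Set (140 − 26) × 80.9 × 0.85 / (72 × SCr) = 80
SCr = (140 − 26) × 80.9 × 0.85 / (72 × 80) = 1.361 mg/dL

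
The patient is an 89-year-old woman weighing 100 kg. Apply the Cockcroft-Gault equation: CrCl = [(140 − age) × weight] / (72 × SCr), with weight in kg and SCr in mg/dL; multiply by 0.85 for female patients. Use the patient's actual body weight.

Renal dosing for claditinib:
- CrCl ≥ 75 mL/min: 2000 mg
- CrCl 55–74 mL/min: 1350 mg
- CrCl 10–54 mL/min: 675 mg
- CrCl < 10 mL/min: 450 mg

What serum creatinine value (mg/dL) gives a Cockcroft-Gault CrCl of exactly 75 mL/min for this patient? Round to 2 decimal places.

0.80 mg/dL

Standard dose requires CrCl ≥ 75 mL/min.
Set (140 − 89) × 100 × 0.85 / (72 × SCr) = 75
SCr = (140 − 89) × 100 × 0.85 / (72 × 75) = 0.803 mg/dL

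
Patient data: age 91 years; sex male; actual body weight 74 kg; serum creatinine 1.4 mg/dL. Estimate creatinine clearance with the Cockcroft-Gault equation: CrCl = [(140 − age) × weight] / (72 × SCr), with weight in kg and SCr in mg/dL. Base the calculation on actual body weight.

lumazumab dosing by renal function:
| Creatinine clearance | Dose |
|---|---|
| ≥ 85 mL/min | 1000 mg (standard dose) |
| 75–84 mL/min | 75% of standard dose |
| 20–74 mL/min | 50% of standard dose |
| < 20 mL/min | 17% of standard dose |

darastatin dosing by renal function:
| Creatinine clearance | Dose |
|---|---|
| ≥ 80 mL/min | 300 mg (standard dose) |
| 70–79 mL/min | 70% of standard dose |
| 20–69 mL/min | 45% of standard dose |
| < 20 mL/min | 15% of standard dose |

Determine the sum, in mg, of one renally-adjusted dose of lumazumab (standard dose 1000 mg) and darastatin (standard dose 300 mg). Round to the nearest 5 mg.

CrCl = (140 − 91) × 74 / (72 × 1.4) = 3626.0 / 100.80 ≈ 36.0 mL/min
CrCl ≈ 36 mL/min.
lumazumab: 20–74 mL/min → 50% of 1000 mg = 500 mg.
darastatin: 20–69 mL/min → 45% of 300 mg = 135 mg.
Total = 500 + 135 = 635 mg.

635 mg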